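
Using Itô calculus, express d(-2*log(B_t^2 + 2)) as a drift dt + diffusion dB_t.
d(-2*log(B_t^2 + 2)) = (2*(B_t^2 - 2)/(B_t^2 + 2)^2) dt + (-4*B_t/(B_t^2 + 2)) dB_t

Itô's formula for f(B_t) gives d f(B_t) = f'(B_t) dB_t + (1/2) f''(B_t) dt. Compute derivatives of f(x) = -2*log(x^2 + 2):
  f'(x)  = -4*x/(x^2 + 2)
  f''(x) = 4*(x^2 - 2)/(x^2 + 2)^2
Substitute x = B_t and multiply the f'' term by 1/2:
  drift     = (1/2) * (4*(x^2 - 2)/(x^2 + 2)^2) evaluated at B_t = 2*(B_t^2 - 2)/(B_t^2 + 2)^2
  diffusion = (-4*x/(x^2 + 2)) evaluated at B_t = -4*B_t/(B_t^2 + 2)
Therefore d(-2*log(B_t^2 + 2)) = (2*(B_t^2 - 2)/(B_t^2 + 2)^2) dt + (-4*B_t/(B_t^2 + 2)) dB_t.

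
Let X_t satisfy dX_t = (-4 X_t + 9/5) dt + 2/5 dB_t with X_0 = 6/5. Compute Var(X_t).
Var(X_t) = 1/50 - exp(-8*t)/50

The variance V(t) = Var(X_t) satisfies V'(t) = 2 a V(t) + c^2 with V(0) = 0 (drift coefficient is linear in X, diffusion is constant). With a = -4, c = 2/5, the solution is
  V(t) = (c^2 / (2 a)) * (exp(2 a t) - 1)
       = ((2/5)^2 / (2*(-4))) * (exp((-8) t) - 1)
       = 1/50 - exp(-8*t)/50.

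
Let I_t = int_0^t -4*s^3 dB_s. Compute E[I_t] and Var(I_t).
E[I_t] = 0; Var(I_t) = 16*t^7/7

The Itô integral of a deterministic integrand f(s) has mean 0 because each increment f(s) * (B_{s+ds} - B_s) has mean 0. By the Itô isometry:
  Var( int_0^t f(s) dB_s ) = E[ (int_0^t f(s) dB_s)^2 ] = int_0^t f(s)^2 ds.
Here f(s) = -4*s^3, so f(s)^2 = 16*s^6. Integrate:
  int_0^t (16*s^6) ds = 16*t^7/7.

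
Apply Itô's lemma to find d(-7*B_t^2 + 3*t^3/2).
d(-7*B_t^2 + 3*t^3/2) = (9*t^2/2 - 7) dt + (-14*B_t) dB_t

Itô's formula for f(t, x): d f(t, B_t) = (f_t + (1/2) f_xx) dt + f_x dB_t. Compute partials of f(t, x) = 3*t^3/2 - 7*x^2:
  f_t(t,x)  = 9*t^2/2
  f_x(t,x)  = -14*x
  f_xx(t,x) = -14
Assemble drift = f_t + (1/2) f_xx = 9*t^2/2 - 7 and diffusion = f_x = -14*x. Substituting x = B_t:
  d(-7*B_t^2 + 3*t^3/2) = (9*t^2/2 - 7) dt + (-14*B_t) dB_t.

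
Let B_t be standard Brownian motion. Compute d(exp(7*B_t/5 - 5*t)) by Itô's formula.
d(exp(7*B_t/5 - 5*t)) = (-201*exp(7*B_t/5 - 5*t)/50) dt + (7*exp(7*B_t/5 - 5*t)/5) dB_t

Itô's formula for f(t, x): d f(t, B_t) = (f_t + (1/2) f_xx) dt + f_x dB_t. Compute partials of f(t, x) = exp(-5*t + 7*x/5):
  f_t(t,x)  = -5*exp(-5*t + 7*x/5)
  f_x(t,x)  = 7*exp(-5*t + 7*x/5)/5
  f_xx(t,x) = 49*exp(-5*t + 7*x/5)/25
Assemble drift = f_t + (1/2) f_xx = -201*exp(-5*t + 7*x/5)/50 and diffusion = f_x = 7*exp(-5*t + 7*x/5)/5. Substituting x = B_t:
  d(exp(7*B_t/5 - 5*t)) = (-201*exp(7*B_t/5 - 5*t)/50) dt + (7*exp(7*B_t/5 - 5*t)/5) dB_t.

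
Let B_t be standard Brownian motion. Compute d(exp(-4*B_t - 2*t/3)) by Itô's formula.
d(exp(-4*B_t - 2*t/3)) = (22*exp(-4*B_t - 2*t/3)/3) dt + (-4*exp(-4*B_t - 2*t/3)) dB_t

Itô's formula for f(t, x): d f(t, B_t) = (f_t + (1/2) f_xx) dt + f_x dB_t. Compute partials of f(t, x) = exp(-2*t/3 - 4*x):
  f_t(t,x)  = -2*exp(-2*t/3 - 4*x)/3
  f_x(t,x)  = -4*exp(-2*t/3 - 4*x)
  f_xx(t,x) = 16*exp(-2*t/3 - 4*x)
Assemble drift = f_t + (1/2) f_xx = 22*exp(-2*t/3 - 4*x)/3 and diffusion = f_x = -4*exp(-2*t/3 - 4*x). Substituting x = B_t:
  d(exp(-4*B_t - 2*t/3)) = (22*exp(-4*B_t - 2*t/3)/3) dt + (-4*exp(-4*B_t - 2*t/3)) dB_t.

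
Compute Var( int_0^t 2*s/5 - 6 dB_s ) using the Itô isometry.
Var = 4*t*(t^2 - 45*t + 675)/75

The Itô integral of a deterministic integrand f(s) has mean 0 because each increment f(s) * (B_{s+ds} - B_s) has mean 0. By the Itô isometry:
  Var( int_0^t f(s) dB_s ) = E[ (int_0^t f(s) dB_s)^2 ] = int_0^t f(s)^2 ds.
Here f(s) = 2*s/5 - 6, so f(s)^2 = 4*(s - 15)^2/25. Integrate:
  int_0^t (4*(s - 15)^2/25) ds = 4*t*(t^2 - 45*t + 675)/75.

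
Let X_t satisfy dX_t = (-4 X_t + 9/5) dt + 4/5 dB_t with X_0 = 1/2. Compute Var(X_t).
Var(X_t) = 2/25 - 2*exp(-8*t)/25

The variance V(t) = Var(X_t) satisfies V'(t) = 2 a V(t) + c^2 with V(0) = 0 (drift coefficient is linear in X, diffusion is constant). With a = -4, c = 4/5, the solution is
  V(t) = (c^2 / (2 a)) * (exp(2 a t) - 1)
       = ((4/5)^2 / (2*(-4))) * (exp((-8) t) - 1)
       = 2/25 - 2*exp(-8*t)/25.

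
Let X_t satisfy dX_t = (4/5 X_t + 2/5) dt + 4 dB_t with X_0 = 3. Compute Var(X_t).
Var(X_t) = 10*exp(8*t/5) - 10

The variance V(t) = Var(X_t) satisfies V'(t) = 2 a V(t) + c^2 with V(0) = 0 (drift coefficient is linear in X, diffusion is constant). With a = 4/5, c = 4, the solution is
  V(t) = (c^2 / (2 a)) * (exp(2 a t) - 1)
       = (4^2 / (2*(4/5))) * (exp((8/5) t) - 1)
       = 10*exp(8*t/5) - 10.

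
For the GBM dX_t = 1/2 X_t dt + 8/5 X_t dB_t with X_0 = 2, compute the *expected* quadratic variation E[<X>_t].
E[<X>_t] = 256*exp(89*t/25)/89 - 256/89

<X>_t = int_0^t ((8/5) * X_s)^2 ds. Taking expectation inside the integral: E[<X>_t] = (8/5)^2 * int_0^t E[X_s^2] ds. For GBM, E[X_s^2] = x_0^2 * exp((2 mu + sigma^2) s). Integrating:
  E[<X>_t] = (8/5)^2 * 2^2 * (exp((2*(1/2) + (8/5)^2) t) - 1) / (2*(1/2) + (8/5)^2)
           = (8/5)^2 * 2^2 * (exp((89/25) t) - 1) / (89/25) = 256*exp(89*t/25)/89 - 256/89.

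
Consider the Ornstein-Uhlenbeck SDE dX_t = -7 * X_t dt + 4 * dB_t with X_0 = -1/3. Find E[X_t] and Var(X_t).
E[X_t] = -exp(-7*t)/3; Var(X_t) = 8/7 - 8*exp(-14*t)/7

The OU SDE dX = -theta X dt + sigma dB admits the integrating factor exp(theta t): d(exp(theta t) X_t) = sigma exp(theta t) dB_t. Integrating from 0 to t:
  X_t = x_0 * exp(-theta t) + sigma * int_0^t exp(-theta (t-s)) dB_s.
The Itô integral has mean 0 and (by the Itô isometry) variance sigma^2 * int_0^t exp(-2 theta (t - s)) ds = sigma^2 * (1 - exp(-2 theta t)) / (2 theta).
With theta = 7, sigma = 4, x_0 = -1/3:
  E[X_t] = -1/3 * exp(-7 t) = -exp(-7*t)/3
  Var(X_t) = (4)^2 * (1 - exp(-2*7 t)) / (2 * 7) = 8/7 - 8*exp(-14*t)/7.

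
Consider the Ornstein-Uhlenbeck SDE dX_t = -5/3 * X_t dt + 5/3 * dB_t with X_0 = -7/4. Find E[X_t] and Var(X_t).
E[X_t] = -7*exp(-5*t/3)/4; Var(X_t) = 5/6 - 5*exp(-10*t/3)/6

The OU SDE dX = -theta X dt + sigma dB admits the integrating factor exp(theta t): d(exp(theta t) X_t) = sigma exp(theta t) dB_t. Integrating from 0 to t:
  X_t = x_0 * exp(-theta t) + sigma * int_0^t exp(-theta (t-s)) dB_s.
The Itô integral has mean 0 and (by the Itô isometry) variance sigma^2 * int_0^t exp(-2 theta (t - s)) ds = sigma^2 * (1 - exp(-2 theta t)) / (2 theta).
With theta = 5/3, sigma = 5/3, x_0 = -7/4:
  E[X_t] = -7/4 * exp(-5/3 t) = -7*exp(-5*t/3)/4
  Var(X_t) = (5/3)^2 * (1 - exp(-2*5/3 t)) / (2 * 5/3) = 5/6 - 5*exp(-10*t/3)/6.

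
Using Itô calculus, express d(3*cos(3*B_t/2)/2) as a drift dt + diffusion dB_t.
d(3*cos(3*B_t/2)/2) = (-27*cos(3*B_t/2)/16) dt + (-9*sin(3*B_t/2)/4) dB_t

Itô's formula for f(B_t) gives d f(B_t) = f'(B_t) dB_t + (1/2) f''(B_t) dt. Compute derivatives of f(x) = 3*cos(3*x/2)/2:
  f'(x)  = -9*sin(3*x/2)/4
  f''(x) = -27*cos(3*x/2)/8
Substitute x = B_t and multiply the f'' term by 1/2:
  drift     = (1/2) * (-27*cos(3*x/2)/8) evaluated at B_t = -27*cos(3*B_t/2)/16
  diffusion = (-9*sin(3*x/2)/4) evaluated at B_t = -9*sin(3*B_t/2)/4
Therefore d(3*cos(3*B_t/2)/2) = (-27*cos(3*B_t/2)/16) dt + (-9*sin(3*B_t/2)/4) dB_t.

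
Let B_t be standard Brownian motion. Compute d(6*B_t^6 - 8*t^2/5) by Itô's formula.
d(6*B_t^6 - 8*t^2/5) = (90*B_t^4 - 16*t/5) dt + (36*B_t^5) dB_t

Itô's formula for f(t, x): d f(t, B_t) = (f_t + (1/2) f_xx) dt + f_x dB_t. Compute partials of f(t, x) = -8*t^2/5 + 6*x^6:
  f_t(t,x)  = -16*t/5
  f_x(t,x)  = 36*x^5
  f_xx(t,x) = 180*x^4
Assemble drift = f_t + (1/2) f_xx = -16*t/5 + 90*x^4 and diffusion = f_x = 36*x^5. Substituting x = B_t:
  d(6*B_t^6 - 8*t^2/5) = (90*B_t^4 - 16*t/5) dt + (36*B_t^5) dB_t.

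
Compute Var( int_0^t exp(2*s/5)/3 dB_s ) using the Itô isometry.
Var = 5*exp(4*t/5)/36 - 5/36

The Itô integral of a deterministic integrand f(s) has mean 0 because each increment f(s) * (B_{s+ds} - B_s) has mean 0. By the Itô isometry:
  Var( int_0^t f(s) dB_s ) = E[ (int_0^t f(s) dB_s)^2 ] = int_0^t f(s)^2 ds.
Here f(s) = exp(2*s/5)/3, so f(s)^2 = exp(4*s/5)/9. Integrate:
  int_0^t (exp(4*s/5)/9) ds = 5*exp(4*t/5)/36 - 5/36.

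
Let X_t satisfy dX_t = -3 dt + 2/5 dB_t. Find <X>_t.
<X>_t = 4*t/25

For an Itô process dX_t = a(t) dt + b(t) dB_t, the quadratic variation is <X>_t = int_0^t b(s)^2 ds (the drift term does not contribute). Here b(s) = 2/5, so
  b(s)^2 = 4/25.
Integrating from 0 to t:
  <X>_t = int_0^t (4/25) ds = 4*t/25.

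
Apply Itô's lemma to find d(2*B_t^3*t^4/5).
d(2*B_t^3*t^4/5) = (2*B_t*t^3*(4*B_t^2 + 3*t)/5) dt + (6*B_t^2*t^4/5) dB_t

Itô's formula for f(t, x): d f(t, B_t) = (f_t + (1/2) f_xx) dt + f_x dB_t. Compute partials of f(t, x) = 2*t^4*x^3/5:
  f_t(t,x)  = 8*t^3*x^3/5
  f_x(t,x)  = 6*t^4*x^2/5
  f_xx(t,x) = 12*t^4*x/5
Assemble drift = f_t + (1/2) f_xx = 2*t^3*x*(3*t + 4*x^2)/5 and diffusion = f_x = 6*t^4*x^2/5. Substituting x = B_t:
  d(2*B_t^3*t^4/5) = (2*B_t*t^3*(4*B_t^2 + 3*t)/5) dt + (6*B_t^2*t^4/5) dB_t.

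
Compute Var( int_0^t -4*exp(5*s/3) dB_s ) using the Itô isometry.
Var = 24*exp(10*t/3)/5 - 24/5

The Itô integral of a deterministic integrand f(s) has mean 0 because each increment f(s) * (B_{s+ds} - B_s) has mean 0. By the Itô isometry:
  Var( int_0^t f(s) dB_s ) = E[ (int_0^t f(s) dB_s)^2 ] = int_0^t f(s)^2 ds.
Here f(s) = -4*exp(5*s/3), so f(s)^2 = 16*exp(10*s/3). Integrate:
  int_0^t (16*exp(10*s/3)) ds = 24*exp(10*t/3)/5 - 24/5.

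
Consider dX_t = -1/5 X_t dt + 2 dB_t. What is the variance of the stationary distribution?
lim Var(X_t) = 10

The OU SDE dX = -theta X dt + sigma dB admits the integrating factor exp(theta t): d(exp(theta t) X_t) = sigma exp(theta t) dB_t. Integrating from 0 to t gives X_t = x_0 * exp(-theta t) + sigma * int_0^t exp(-theta (t-s)) dB_s for any initial x_0. The Itô integral has variance (by the Itô isometry) sigma^2 * int_0^t exp(-2 theta (t - s)) ds = sigma^2 * (1 - exp(-2 theta t)) / (2 theta), independent of x_0.
With theta = 1/5, sigma = 2:
  Var(X_t) = (2)^2 * (1 - exp(-2*1/5 t)) / (2 * 1/5) = 10 - 10*exp(-2*t/5).
As t -> infinity, exp(-2*1/5 t) -> 0, so the stationary variance is sigma^2 / (2 theta) = 10.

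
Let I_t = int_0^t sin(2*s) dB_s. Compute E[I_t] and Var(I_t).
E[I_t] = 0; Var(I_t) = t/2 - sin(4*t)/8

The Itô integral of a deterministic integrand f(s) has mean 0 because each increment f(s) * (B_{s+ds} - B_s) has mean 0. By the Itô isometry:
  Var( int_0^t f(s) dB_s ) = E[ (int_0^t f(s) dB_s)^2 ] = int_0^t f(s)^2 ds.
Here f(s) = sin(2*s), so f(s)^2 = sin(2*s)^2. Integrate:
  int_0^t (sin(2*s)^2) ds = t/2 - sin(4*t)/8.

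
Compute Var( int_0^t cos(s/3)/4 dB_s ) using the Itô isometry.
Var = t/32 + 3*sin(2*t/3)/64

The Itô integral of a deterministic integrand f(s) has mean 0 because each increment f(s) * (B_{s+ds} - B_s) has mean 0. By the Itô isometry:
  Var( int_0^t f(s) dB_s ) = E[ (int_0^t f(s) dB_s)^2 ] = int_0^t f(s)^2 ds.
Here f(s) = cos(s/3)/4, so f(s)^2 = cos(s/3)^2/16. Integrate:
  int_0^t (cos(s/3)^2/16) ds = t/32 + 3*sin(2*t/3)/64.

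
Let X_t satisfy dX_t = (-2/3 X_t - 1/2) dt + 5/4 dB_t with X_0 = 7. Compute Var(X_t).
Var(X_t) = 75/64 - 75*exp(-4*t/3)/64

The variance V(t) = Var(X_t) satisfies V'(t) = 2 a V(t) + c^2 with V(0) = 0 (drift coefficient is linear in X, diffusion is constant). With a = -2/3, c = 5/4, the solution is
  V(t) = (c^2 / (2 a)) * (exp(2 a t) - 1)
       = ((5/4)^2 / (2*(-2/3))) * (exp((-4/3) t) - 1)
       = 75/64 - 75*exp(-4*t/3)/64.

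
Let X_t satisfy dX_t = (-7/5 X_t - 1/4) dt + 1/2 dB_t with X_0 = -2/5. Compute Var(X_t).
Var(X_t) = 5/56 - 5*exp(-14*t/5)/56

The variance V(t) = Var(X_t) satisfies V'(t) = 2 a V(t) + c^2 with V(0) = 0 (drift coefficient is linear in X, diffusion is constant). With a = -7/5, c = 1/2, the solution is
  V(t) = (c^2 / (2 a)) * (exp(2 a t) - 1)
       = ((1/2)^2 / (2*(-7/5))) * (exp((-14/5) t) - 1)
       = 5/56 - 5*exp(-14*t/5)/56.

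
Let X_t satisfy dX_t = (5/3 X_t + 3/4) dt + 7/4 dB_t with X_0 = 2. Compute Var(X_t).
Var(X_t) = 147*exp(10*t/3)/160 - 147/160

The variance V(t) = Var(X_t) satisfies V'(t) = 2 a V(t) + c^2 with V(0) = 0 (drift coefficient is linear in X, diffusion is constant). With a = 5/3, c = 7/4, the solution is
  V(t) = (c^2 / (2 a)) * (exp(2 a t) - 1)
       = ((7/4)^2 / (2*(5/3))) * (exp((10/3) t) - 1)
       = 147*exp(10*t/3)/160 - 147/160.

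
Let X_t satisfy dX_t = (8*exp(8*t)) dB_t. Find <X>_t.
<X>_t = 4*exp(16*t) - 4

For an Itô process dX_t = a(t) dt + b(t) dB_t, the quadratic variation is <X>_t = int_0^t b(s)^2 ds (the drift term does not contribute). Here b(s) = 8*exp(8*s), so
  b(s)^2 = 64*exp(16*s).
Integrating from 0 to t:
  <X>_t = int_0^t (64*exp(16*s)) ds = 4*exp(16*t) - 4.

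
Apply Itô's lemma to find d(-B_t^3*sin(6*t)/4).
d(-B_t^3*sin(6*t)/4) = (-3*B_t*(2*B_t^2*cos(6*t) + sin(6*t))/4) dt + (-3*B_t^2*sin(6*t)/4) dB_t

Itô's formula for f(t, x): d f(t, B_t) = (f_t + (1/2) f_xx) dt + f_x dB_t. Compute partials of f(t, x) = -x^3*sin(6*t)/4:
  f_t(t,x)  = -3*x^3*cos(6*t)/2
  f_x(t,x)  = -3*x^2*sin(6*t)/4
  f_xx(t,x) = -3*x*sin(6*t)/2
Assemble drift = f_t + (1/2) f_xx = -3*x*(2*x^2*cos(6*t) + sin(6*t))/4 and diffusion = f_x = -3*x^2*sin(6*t)/4. Substituting x = B_t:
  d(-B_t^3*sin(6*t)/4) = (-3*B_t*(2*B_t^2*cos(6*t) + sin(6*t))/4) dt + (-3*B_t^2*sin(6*t)/4) dB_t.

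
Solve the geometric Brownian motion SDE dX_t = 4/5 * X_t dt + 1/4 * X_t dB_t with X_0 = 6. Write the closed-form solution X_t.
X_t = 6 * exp((123/160) * t + (1/4) * B_t)

For GBM dX = mu X dt + sigma X dB with X_0 = x_0, apply Itô to Y = log X: dY = (mu - sigma^2/2) dt + sigma dB, so Y_t = log(x_0) + (mu - sigma^2/2) t + sigma B_t and hence X_t = x_0 * exp((mu - sigma^2/2) t + sigma B_t).
With mu = 4/5, sigma = 1/4, x_0 = 6, this gives:
  X_t = 6 * exp((123/160) * t + (1/4) * B_t).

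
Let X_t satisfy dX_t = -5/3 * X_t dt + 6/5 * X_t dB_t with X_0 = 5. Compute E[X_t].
E[X_t] = 5*exp(-5*t/3)

For GBM dX = mu X dt + sigma X dB with X_0 = x_0, apply Itô to Y = log X: dY = (mu - sigma^2/2) dt + sigma dB, so Y_t = log(x_0) + (mu - sigma^2/2) t + sigma B_t and hence X_t = x_0 * exp((mu - sigma^2/2) t + sigma B_t).
With mu = -5/3, sigma = 6/5, x_0 = 5, this gives:
  X_t = 5 * exp((-179/75) * t + (6/5) * B_t).
Since sigma*B_t ~ Normal(0, sigma^2 t), E[exp(sigma*B_t)] = exp(sigma^2 t / 2); so E[X_t] = x_0 * exp((mu - sigma^2/2) t) * exp(sigma^2 t / 2) = x_0 * exp(mu t) = 5*exp(-5*t/3).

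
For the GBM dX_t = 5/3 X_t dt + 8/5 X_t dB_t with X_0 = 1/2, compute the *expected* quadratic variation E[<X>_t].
E[<X>_t] = 24*exp(442*t/75)/221 - 24/221

<X>_t = int_0^t ((8/5) * X_s)^2 ds. Taking expectation inside the integral: E[<X>_t] = (8/5)^2 * int_0^t E[X_s^2] ds. For GBM, E[X_s^2] = x_0^2 * exp((2 mu + sigma^2) s). Integrating:
  E[<X>_t] = (8/5)^2 * (1/2)^2 * (exp((2*(5/3) + (8/5)^2) t) - 1) / (2*(5/3) + (8/5)^2)
           = (8/5)^2 * (1/2)^2 * (exp((442/75) t) - 1) / (442/75) = 24*exp(442*t/75)/221 - 24/221.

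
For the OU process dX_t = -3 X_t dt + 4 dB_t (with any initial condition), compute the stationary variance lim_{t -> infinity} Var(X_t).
lim Var(X_t) = 8/3

The OU SDE dX = -theta X dt + sigma dB admits the integrating factor exp(theta t): d(exp(theta t) X_t) = sigma exp(theta t) dB_t. Integrating from 0 to t gives X_t = x_0 * exp(-theta t) + sigma * int_0^t exp(-theta (t-s)) dB_s for any initial x_0. The Itô integral has variance (by the Itô isometry) sigma^2 * int_0^t exp(-2 theta (t - s)) ds = sigma^2 * (1 - exp(-2 theta t)) / (2 theta), independent of x_0.
With theta = 3, sigma = 4:
  Var(X_t) = (4)^2 * (1 - exp(-2*3 t)) / (2 * 3) = 8/3 - 8*exp(-6*t)/3.
As t -> infinity, exp(-2*3 t) -> 0, so the stationary variance is sigma^2 / (2 theta) = 8/3.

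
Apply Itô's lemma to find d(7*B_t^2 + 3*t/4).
d(7*B_t^2 + 3*t/4) = (31/4) dt + (14*B_t) dB_t

Itô's formula for f(t, x): d f(t, B_t) = (f_t + (1/2) f_xx) dt + f_x dB_t. Compute partials of f(t, x) = 3*t/4 + 7*x^2:
  f_t(t,x)  = 3/4
  f_x(t,x)  = 14*x
  f_xx(t,x) = 14
Assemble drift = f_t + (1/2) f_xx = 31/4 and diffusion = f_x = 14*x. Substituting x = B_t:
  d(7*B_t^2 + 3*t/4) = (31/4) dt + (14*B_t) dB_t.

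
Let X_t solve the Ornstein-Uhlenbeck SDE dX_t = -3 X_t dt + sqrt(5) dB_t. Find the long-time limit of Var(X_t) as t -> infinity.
lim Var(X_t) = 5/6

The OU SDE dX = -theta X dt + sigma dB admits the integrating factor exp(theta t): d(exp(theta t) X_t) = sigma exp(theta t) dB_t. Integrating from 0 to t gives X_t = x_0 * exp(-theta t) + sigma * int_0^t exp(-theta (t-s)) dB_s for any initial x_0. The Itô integral has variance (by the Itô isometry) sigma^2 * int_0^t exp(-2 theta (t - s)) ds = sigma^2 * (1 - exp(-2 theta t)) / (2 theta), independent of x_0.
With theta = 3, sigma = sqrt(5):
  Var(X_t) = (sqrt(5))^2 * (1 - exp(-2*3 t)) / (2 * 3) = 5/6 - 5*exp(-6*t)/6.
As t -> infinity, exp(-2*3 t) -> 0, so the stationary variance is sigma^2 / (2 theta) = 5/6.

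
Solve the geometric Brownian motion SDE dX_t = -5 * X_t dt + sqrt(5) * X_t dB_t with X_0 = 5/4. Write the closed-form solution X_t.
X_t = 5/4 * exp((-15/2) * t + (sqrt(5)) * B_t)

For GBM dX = mu X dt + sigma X dB with X_0 = x_0, apply Itô to Y = log X: dY = (mu - sigma^2/2) dt + sigma dB, so Y_t = log(x_0) + (mu - sigma^2/2) t + sigma B_t and hence X_t = x_0 * exp((mu - sigma^2/2) t + sigma B_t).
With mu = -5, sigma = sqrt(5), x_0 = 5/4, this gives:
  X_t = 5/4 * exp((-15/2) * t + (sqrt(5)) * B_t).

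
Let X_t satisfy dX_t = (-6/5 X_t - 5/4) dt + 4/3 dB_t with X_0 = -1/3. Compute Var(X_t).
Var(X_t) = 20/27 - 20*exp(-12*t/5)/27

The variance V(t) = Var(X_t) satisfies V'(t) = 2 a V(t) + c^2 with V(0) = 0 (drift coefficient is linear in X, diffusion is constant). With a = -6/5, c = 4/3, the solution is
  V(t) = (c^2 / (2 a)) * (exp(2 a t) - 1)
       = ((4/3)^2 / (2*(-6/5))) * (exp((-12/5) t) - 1)
       = 20/27 - 20*exp(-12*t/5)/27.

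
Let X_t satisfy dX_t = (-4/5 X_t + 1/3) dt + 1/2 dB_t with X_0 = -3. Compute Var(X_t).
Var(X_t) = 5/32 - 5*exp(-8*t/5)/32

The variance V(t) = Var(X_t) satisfies V'(t) = 2 a V(t) + c^2 with V(0) = 0 (drift coefficient is linear in X, diffusion is constant). With a = -4/5, c = 1/2, the solution is
  V(t) = (c^2 / (2 a)) * (exp(2 a t) - 1)
       = ((1/2)^2 / (2*(-4/5))) * (exp((-8/5) t) - 1)
       = 5/32 - 5*exp(-8*t/5)/32.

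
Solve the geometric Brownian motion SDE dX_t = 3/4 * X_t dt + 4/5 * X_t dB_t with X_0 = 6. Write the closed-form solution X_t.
X_t = 6 * exp((43/100) * t + (4/5) * B_t)

For GBM dX = mu X dt + sigma X dB with X_0 = x_0, apply Itô to Y = log X: dY = (mu - sigma^2/2) dt + sigma dB, so Y_t = log(x_0) + (mu - sigma^2/2) t + sigma B_t and hence X_t = x_0 * exp((mu - sigma^2/2) t + sigma B_t).
With mu = 3/4, sigma = 4/5, x_0 = 6, this gives:
  X_t = 6 * exp((43/100) * t + (4/5) * B_t).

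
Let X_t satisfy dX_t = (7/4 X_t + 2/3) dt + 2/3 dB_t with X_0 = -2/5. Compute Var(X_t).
Var(X_t) = 8*exp(7*t/2)/63 - 8/63

The variance V(t) = Var(X_t) satisfies V'(t) = 2 a V(t) + c^2 with V(0) = 0 (drift coefficient is linear in X, diffusion is constant). With a = 7/4, c = 2/3, the solution is
  V(t) = (c^2 / (2 a)) * (exp(2 a t) - 1)
       = ((2/3)^2 / (2*(7/4))) * (exp((7/2) t) - 1)
       = 8*exp(7*t/2)/63 - 8/63.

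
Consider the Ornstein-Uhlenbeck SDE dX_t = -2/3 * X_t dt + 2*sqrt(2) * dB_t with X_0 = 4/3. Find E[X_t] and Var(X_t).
E[X_t] = 4*exp(-2*t/3)/3; Var(X_t) = 6 - 6*exp(-4*t/3)

The OU SDE dX = -theta X dt + sigma dB admits the integrating factor exp(theta t): d(exp(theta t) X_t) = sigma exp(theta t) dB_t. Integrating from 0 to t:
  X_t = x_0 * exp(-theta t) + sigma * int_0^t exp(-theta (t-s)) dB_s.
The Itô integral has mean 0 and (by the Itô isometry) variance sigma^2 * int_0^t exp(-2 theta (t - s)) ds = sigma^2 * (1 - exp(-2 theta t)) / (2 theta).
With theta = 2/3, sigma = 2*sqrt(2), x_0 = 4/3:
  E[X_t] = 4/3 * exp(-2/3 t) = 4*exp(-2*t/3)/3
  Var(X_t) = (2*sqrt(2))^2 * (1 - exp(-2*2/3 t)) / (2 * 2/3) = 6 - 6*exp(-4*t/3).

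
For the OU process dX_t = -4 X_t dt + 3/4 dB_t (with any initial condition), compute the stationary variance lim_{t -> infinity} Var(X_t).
lim Var(X_t) = 9/128

The OU SDE dX = -theta X dt + sigma dB admits the integrating factor exp(theta t): d(exp(theta t) X_t) = sigma exp(theta t) dB_t. Integrating from 0 to t gives X_t = x_0 * exp(-theta t) + sigma * int_0^t exp(-theta (t-s)) dB_s for any initial x_0. The Itô integral has variance (by the Itô isometry) sigma^2 * int_0^t exp(-2 theta (t - s)) ds = sigma^2 * (1 - exp(-2 theta t)) / (2 theta), independent of x_0.
With theta = 4, sigma = 3/4:
  Var(X_t) = (3/4)^2 * (1 - exp(-2*4 t)) / (2 * 4) = 9/128 - 9*exp(-8*t)/128.
As t -> infinity, exp(-2*4 t) -> 0, so the stationary variance is sigma^2 / (2 theta) = 9/128.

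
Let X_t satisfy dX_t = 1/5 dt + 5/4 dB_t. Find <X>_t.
<X>_t = 25*t/16

For an Itô process dX_t = a(t) dt + b(t) dB_t, the quadratic variation is <X>_t = int_0^t b(s)^2 ds (the drift term does not contribute). Here b(s) = 5/4, so
  b(s)^2 = 25/16.
Integrating from 0 to t:
  <X>_t = int_0^t (25/16) ds = 25*t/16.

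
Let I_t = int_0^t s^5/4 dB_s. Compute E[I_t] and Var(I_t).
E[I_t] = 0; Var(I_t) = t^11/176

The Itô integral of a deterministic integrand f(s) has mean 0 because each increment f(s) * (B_{s+ds} - B_s) has mean 0. By the Itô isometry:
  Var( int_0^t f(s) dB_s ) = E[ (int_0^t f(s) dB_s)^2 ] = int_0^t f(s)^2 ds.
Here f(s) = s^5/4, so f(s)^2 = s^10/16. Integrate:
  int_0^t (s^10/16) ds = t^11/176.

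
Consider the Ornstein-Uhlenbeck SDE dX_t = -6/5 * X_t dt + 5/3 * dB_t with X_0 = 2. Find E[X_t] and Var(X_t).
E[X_t] = 2*exp(-6*t/5); Var(X_t) = 125/108 - 125*exp(-12*t/5)/108

The OU SDE dX = -theta X dt + sigma dB admits the integrating factor exp(theta t): d(exp(theta t) X_t) = sigma exp(theta t) dB_t. Integrating from 0 to t:
  X_t = x_0 * exp(-theta t) + sigma * int_0^t exp(-theta (t-s)) dB_s.
The Itô integral has mean 0 and (by the Itô isometry) variance sigma^2 * int_0^t exp(-2 theta (t - s)) ds = sigma^2 * (1 - exp(-2 theta t)) / (2 theta).
With theta = 6/5, sigma = 5/3, x_0 = 2:
  E[X_t] = 2 * exp(-6/5 t) = 2*exp(-6*t/5)
  Var(X_t) = (5/3)^2 * (1 - exp(-2*6/5 t)) / (2 * 6/5) = 125/108 - 125*exp(-12*t/5)/108.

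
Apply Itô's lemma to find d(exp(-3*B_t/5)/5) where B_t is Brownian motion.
d(exp(-3*B_t/5)/5) = (9*exp(-3*B_t/5)/250) dt + (-3*exp(-3*B_t/5)/25) dB_t

Itô's formula for f(B_t) gives d f(B_t) = f'(B_t) dB_t + (1/2) f''(B_t) dt. Compute derivatives of f(x) = exp(-3*x/5)/5:
  f'(x)  = -3*exp(-3*x/5)/25
  f''(x) = 9*exp(-3*x/5)/125
Substitute x = B_t and multiply the f'' term by 1/2:
  drift     = (1/2) * (9*exp(-3*x/5)/125) evaluated at B_t = 9*exp(-3*B_t/5)/250
  diffusion = (-3*exp(-3*x/5)/25) evaluated at B_t = -3*exp(-3*B_t/5)/25
Therefore d(exp(-3*B_t/5)/5) = (9*exp(-3*B_t/5)/250) dt + (-3*exp(-3*B_t/5)/25) dB_t.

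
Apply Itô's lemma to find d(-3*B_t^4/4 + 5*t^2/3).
d(-3*B_t^4/4 + 5*t^2/3) = (-9*B_t^2/2 + 10*t/3) dt + (-3*B_t^3) dB_t

Itô's formula for f(t, x): d f(t, B_t) = (f_t + (1/2) f_xx) dt + f_x dB_t. Compute partials of f(t, x) = 5*t^2/3 - 3*x^4/4:
  f_t(t,x)  = 10*t/3
  f_x(t,x)  = -3*x^3
  f_xx(t,x) = -9*x^2
Assemble drift = f_t + (1/2) f_xx = 10*t/3 - 9*x^2/2 and diffusion = f_x = -3*x^3. Substituting x = B_t:
  d(-3*B_t^4/4 + 5*t^2/3) = (-9*B_t^2/2 + 10*t/3) dt + (-3*B_t^3) dB_t.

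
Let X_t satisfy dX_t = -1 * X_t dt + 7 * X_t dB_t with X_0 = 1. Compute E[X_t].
E[X_t] = exp(-t)

For GBM dX = mu X dt + sigma X dB with X_0 = x_0, apply Itô to Y = log X: dY = (mu - sigma^2/2) dt + sigma dB, so Y_t = log(x_0) + (mu - sigma^2/2) t + sigma B_t and hence X_t = x_0 * exp((mu - sigma^2/2) t + sigma B_t).
With mu = -1, sigma = 7, x_0 = 1, this gives:
  X_t = 1 * exp((-51/2) * t + (7) * B_t).
Since sigma*B_t ~ Normal(0, sigma^2 t), E[exp(sigma*B_t)] = exp(sigma^2 t / 2); so E[X_t] = x_0 * exp((mu - sigma^2/2) t) * exp(sigma^2 t / 2) = x_0 * exp(mu t) = exp(-t).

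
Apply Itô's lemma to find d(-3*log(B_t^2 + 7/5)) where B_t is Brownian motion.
d(-3*log(B_t^2 + 7/5)) = (15*(5*B_t^2 - 7)/(5*B_t^2 + 7)^2) dt + (-30*B_t/(5*B_t^2 + 7)) dB_t

Itô's formula for f(B_t) gives d f(B_t) = f'(B_t) dB_t + (1/2) f''(B_t) dt. Compute derivatives of f(x) = -3*log(x^2 + 7/5):
  f'(x)  = -30*x/(5*x^2 + 7)
  f''(x) = 30*(5*x^2 - 7)/(5*x^2 + 7)^2
Substitute x = B_t and multiply the f'' term by 1/2:
  drift     = (1/2) * (30*(5*x^2 - 7)/(5*x^2 + 7)^2) evaluated at B_t = 15*(5*B_t^2 - 7)/(5*B_t^2 + 7)^2
  diffusion = (-30*x/(5*x^2 + 7)) evaluated at B_t = -30*B_t/(5*B_t^2 + 7)
Therefore d(-3*log(B_t^2 + 7/5)) = (15*(5*B_t^2 - 7)/(5*B_t^2 + 7)^2) dt + (-30*B_t/(5*B_t^2 + 7)) dB_t.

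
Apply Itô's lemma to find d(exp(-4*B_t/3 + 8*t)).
d(exp(-4*B_t/3 + 8*t)) = (80*exp(-4*B_t/3 + 8*t)/9) dt + (-4*exp(-4*B_t/3 + 8*t)/3) dB_t

Itô's formula for f(t, x): d f(t, B_t) = (f_t + (1/2) f_xx) dt + f_x dB_t. Compute partials of f(t, x) = exp(8*t - 4*x/3):
  f_t(t,x)  = 8*exp(8*t - 4*x/3)
  f_x(t,x)  = -4*exp(8*t - 4*x/3)/3
  f_xx(t,x) = 16*exp(8*t - 4*x/3)/9
Assemble drift = f_t + (1/2) f_xx = 80*exp(8*t - 4*x/3)/9 and diffusion = f_x = -4*exp(8*t - 4*x/3)/3. Substituting x = B_t:
  d(exp(-4*B_t/3 + 8*t)) = (80*exp(-4*B_t/3 + 8*t)/9) dt + (-4*exp(-4*B_t/3 + 8*t)/3) dB_t.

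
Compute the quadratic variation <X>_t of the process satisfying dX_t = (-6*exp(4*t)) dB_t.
<X>_t = 9*exp(8*t)/2 - 9/2

For an Itô process dX_t = a(t) dt + b(t) dB_t, the quadratic variation is <X>_t = int_0^t b(s)^2 ds (the drift term does not contribute). Here b(s) = -6*exp(4*s), so
  b(s)^2 = 36*exp(8*s).
Integrating from 0 to t:
  <X>_t = int_0^t (36*exp(8*s)) ds = 9*exp(8*t)/2 - 9/2.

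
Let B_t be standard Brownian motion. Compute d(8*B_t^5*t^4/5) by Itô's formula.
d(8*B_t^5*t^4/5) = (B_t^3*t^3*(32*B_t^2/5 + 16*t)) dt + (8*B_t^4*t^4) dB_t

Itô's formula for f(t, x): d f(t, B_t) = (f_t + (1/2) f_xx) dt + f_x dB_t. Compute partials of f(t, x) = 8*t^4*x^5/5:
  f_t(t,x)  = 32*t^3*x^5/5
  f_x(t,x)  = 8*t^4*x^4
  f_xx(t,x) = 32*t^4*x^3
Assemble drift = f_t + (1/2) f_xx = t^3*x^3*(16*t + 32*x^2/5) and diffusion = f_x = 8*t^4*x^4. Substituting x = B_t:
  d(8*B_t^5*t^4/5) = (B_t^3*t^3*(32*B_t^2/5 + 16*t)) dt + (8*B_t^4*t^4) dB_t.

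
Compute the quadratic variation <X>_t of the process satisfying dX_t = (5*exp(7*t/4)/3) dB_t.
<X>_t = 50*exp(7*t/2)/63 - 50/63

For an Itô process dX_t = a(t) dt + b(t) dB_t, the quadratic variation is <X>_t = int_0^t b(s)^2 ds (the drift term does not contribute). Here b(s) = 5*exp(7*s/4)/3, so
  b(s)^2 = 25*exp(7*s/2)/9.
Integrating from 0 to t:
  <X>_t = int_0^t (25*exp(7*s/2)/9) ds = 50*exp(7*t/2)/63 - 50/63.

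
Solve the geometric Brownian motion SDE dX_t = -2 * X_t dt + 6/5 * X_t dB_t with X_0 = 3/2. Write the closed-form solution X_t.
X_t = 3/2 * exp((-68/25) * t + (6/5) * B_t)

For GBM dX = mu X dt + sigma X dB with X_0 = x_0, apply Itô to Y = log X: dY = (mu - sigma^2/2) dt + sigma dB, so Y_t = log(x_0) + (mu - sigma^2/2) t + sigma B_t and hence X_t = x_0 * exp((mu - sigma^2/2) t + sigma B_t).
With mu = -2, sigma = 6/5, x_0 = 3/2, this gives:
  X_t = 3/2 * exp((-68/25) * t + (6/5) * B_t).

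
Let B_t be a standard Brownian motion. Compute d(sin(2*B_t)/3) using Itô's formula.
d(sin(2*B_t)/3) = (-2*sin(2*B_t)/3) dt + (2*cos(2*B_t)/3) dB_t

Itô's formula for f(B_t) gives d f(B_t) = f'(B_t) dB_t + (1/2) f''(B_t) dt. Compute derivatives of f(x) = sin(2*x)/3:
  f'(x)  = 2*cos(2*x)/3
  f''(x) = -4*sin(2*x)/3
Substitute x = B_t and multiply the f'' term by 1/2:
  drift     = (1/2) * (-4*sin(2*x)/3) evaluated at B_t = -2*sin(2*B_t)/3
  diffusion = (2*cos(2*x)/3) evaluated at B_t = 2*cos(2*B_t)/3
Therefore d(sin(2*B_t)/3) = (-2*sin(2*B_t)/3) dt + (2*cos(2*B_t)/3) dB_t.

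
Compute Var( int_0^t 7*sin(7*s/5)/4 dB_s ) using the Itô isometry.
Var = 49*t/32 - 35*sin(14*t/5)/64

The Itô integral of a deterministic integrand f(s) has mean 0 because each increment f(s) * (B_{s+ds} - B_s) has mean 0. By the Itô isometry:
  Var( int_0^t f(s) dB_s ) = E[ (int_0^t f(s) dB_s)^2 ] = int_0^t f(s)^2 ds.
Here f(s) = 7*sin(7*s/5)/4, so f(s)^2 = 49*sin(7*s/5)^2/16. Integrate:
  int_0^t (49*sin(7*s/5)^2/16) ds = 49*t/32 - 35*sin(14*t/5)/64.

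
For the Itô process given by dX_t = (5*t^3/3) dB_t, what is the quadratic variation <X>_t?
<X>_t = 25*t^7/63

For an Itô process dX_t = a(t) dt + b(t) dB_t, the quadratic variation is <X>_t = int_0^t b(s)^2 ds (the drift term does not contribute). Here b(s) = 5*s^3/3, so
  b(s)^2 = 25*s^6/9.
Integrating from 0 to t:
  <X>_t = int_0^t (25*s^6/9) ds = 25*t^7/63.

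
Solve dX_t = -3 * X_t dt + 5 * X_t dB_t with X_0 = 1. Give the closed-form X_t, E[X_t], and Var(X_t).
X_t = 1 * exp((-31/2) t + (5) B_t); E[X_t] = exp(-3*t); Var(X_t) = (exp(25*t) - 1)*exp(-6*t)

For GBM dX = mu X dt + sigma X dB with X_0 = x_0, apply Itô to Y = log X: dY = (mu - sigma^2/2) dt + sigma dB, so Y_t = log(x_0) + (mu - sigma^2/2) t + sigma B_t and hence X_t = x_0 * exp((mu - sigma^2/2) t + sigma B_t).
With mu = -3, sigma = 5, x_0 = 1, this gives:
  X_t = 1 * exp((-31/2) * t + (5) * B_t).
Since sigma*B_t ~ Normal(0, sigma^2 t), E[exp(sigma*B_t)] = exp(sigma^2 t / 2); so E[X_t] = x_0 * exp((mu - sigma^2/2) t) * exp(sigma^2 t / 2) = x_0 * exp(mu t) = exp(-3*t).
Var(X_t) = E[X_t^2] - (E[X_t])^2 = x_0^2 * exp(2 mu t) * (exp(sigma^2 t) - 1) = (exp(25*t) - 1)*exp(-6*t).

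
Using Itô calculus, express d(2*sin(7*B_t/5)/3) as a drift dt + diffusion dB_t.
d(2*sin(7*B_t/5)/3) = (-49*sin(7*B_t/5)/75) dt + (14*cos(7*B_t/5)/15) dB_t

Itô's formula for f(B_t) gives d f(B_t) = f'(B_t) dB_t + (1/2) f''(B_t) dt. Compute derivatives of f(x) = 2*sin(7*x/5)/3:
  f'(x)  = 14*cos(7*x/5)/15
  f''(x) = -98*sin(7*x/5)/75
Substitute x = B_t and multiply the f'' term by 1/2:
  drift     = (1/2) * (-98*sin(7*x/5)/75) evaluated at B_t = -49*sin(7*B_t/5)/75
  diffusion = (14*cos(7*x/5)/15) evaluated at B_t = 14*cos(7*B_t/5)/15
Therefore d(2*sin(7*B_t/5)/3) = (-49*sin(7*B_t/5)/75) dt + (14*cos(7*B_t/5)/15) dB_t.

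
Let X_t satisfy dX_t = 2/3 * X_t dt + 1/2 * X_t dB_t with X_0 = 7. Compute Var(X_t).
Var(X_t) = 49*(exp(t/4) - 1)*exp(4*t/3)

For GBM dX = mu X dt + sigma X dB with X_0 = x_0, apply Itô to Y = log X: dY = (mu - sigma^2/2) dt + sigma dB, so Y_t = log(x_0) + (mu - sigma^2/2) t + sigma B_t and hence X_t = x_0 * exp((mu - sigma^2/2) t + sigma B_t).
With mu = 2/3, sigma = 1/2, x_0 = 7, this gives:
  X_t = 7 * exp((13/24) * t + (1/2) * B_t).
Since sigma*B_t ~ Normal(0, sigma^2 t), E[exp(sigma*B_t)] = exp(sigma^2 t / 2); so E[X_t] = x_0 * exp((mu - sigma^2/2) t) * exp(sigma^2 t / 2) = x_0 * exp(mu t) = 7*exp(2*t/3).
Var(X_t) = E[X_t^2] - (E[X_t])^2 = x_0^2 * exp(2 mu t) * (exp(sigma^2 t) - 1) = 49*(exp(t/4) - 1)*exp(4*t/3).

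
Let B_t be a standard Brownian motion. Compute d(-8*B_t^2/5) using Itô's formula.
d(-8*B_t^2/5) = (-8/5) dt + (-16*B_t/5) dB_t

Itô's formula for f(B_t) gives d f(B_t) = f'(B_t) dB_t + (1/2) f''(B_t) dt. Compute derivatives of f(x) = -8*x^2/5:
  f'(x)  = -16*x/5
  f''(x) = -16/5
Substitute x = B_t and multiply the f'' term by 1/2:
  drift     = (1/2) * (-16/5) evaluated at B_t = -8/5
  diffusion = (-16*x/5) evaluated at B_t = -16*B_t/5
Therefore d(-8*B_t^2/5) = (-8/5) dt + (-16*B_t/5) dB_t.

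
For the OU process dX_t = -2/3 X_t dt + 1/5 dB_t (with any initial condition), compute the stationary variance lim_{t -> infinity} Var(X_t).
lim Var(X_t) = 3/100

The OU SDE dX = -theta X dt + sigma dB admits the integrating factor exp(theta t): d(exp(theta t) X_t) = sigma exp(theta t) dB_t. Integrating from 0 to t gives X_t = x_0 * exp(-theta t) + sigma * int_0^t exp(-theta (t-s)) dB_s for any initial x_0. The Itô integral has variance (by the Itô isometry) sigma^2 * int_0^t exp(-2 theta (t - s)) ds = sigma^2 * (1 - exp(-2 theta t)) / (2 theta), independent of x_0.
With theta = 2/3, sigma = 1/5:
  Var(X_t) = (1/5)^2 * (1 - exp(-2*2/3 t)) / (2 * 2/3) = 3/100 - 3*exp(-4*t/3)/100.
As t -> infinity, exp(-2*2/3 t) -> 0, so the stationary variance is sigma^2 / (2 theta) = 3/100.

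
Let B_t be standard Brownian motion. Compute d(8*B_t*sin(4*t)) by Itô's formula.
d(8*B_t*sin(4*t)) = (32*B_t*cos(4*t)) dt + (8*sin(4*t)) dB_t

Itô's formula for f(t, x): d f(t, B_t) = (f_t + (1/2) f_xx) dt + f_x dB_t. Compute partials of f(t, x) = 8*x*sin(4*t):
  f_t(t,x)  = 32*x*cos(4*t)
  f_x(t,x)  = 8*sin(4*t)
  f_xx(t,x) = 0
Assemble drift = f_t + (1/2) f_xx = 32*x*cos(4*t) and diffusion = f_x = 8*sin(4*t). Substituting x = B_t:
  d(8*B_t*sin(4*t)) = (32*B_t*cos(4*t)) dt + (8*sin(4*t)) dB_t.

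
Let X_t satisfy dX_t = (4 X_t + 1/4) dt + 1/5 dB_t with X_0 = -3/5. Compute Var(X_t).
Var(X_t) = exp(8*t)/200 - 1/200

The variance V(t) = Var(X_t) satisfies V'(t) = 2 a V(t) + c^2 with V(0) = 0 (drift coefficient is linear in X, diffusion is constant). With a = 4, c = 1/5, the solution is
  V(t) = (c^2 / (2 a)) * (exp(2 a t) - 1)
       = ((1/5)^2 / (2*4)) * (exp(8 t) - 1)
       = exp(8*t)/200 - 1/200.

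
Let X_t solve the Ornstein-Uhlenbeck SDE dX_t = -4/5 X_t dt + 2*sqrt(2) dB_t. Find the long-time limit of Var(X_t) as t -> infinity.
lim Var(X_t) = 5

The OU SDE dX = -theta X dt + sigma dB admits the integrating factor exp(theta t): d(exp(theta t) X_t) = sigma exp(theta t) dB_t. Integrating from 0 to t gives X_t = x_0 * exp(-theta t) + sigma * int_0^t exp(-theta (t-s)) dB_s for any initial x_0. The Itô integral has variance (by the Itô isometry) sigma^2 * int_0^t exp(-2 theta (t - s)) ds = sigma^2 * (1 - exp(-2 theta t)) / (2 theta), independent of x_0.
With theta = 4/5, sigma = 2*sqrt(2):
  Var(X_t) = (2*sqrt(2))^2 * (1 - exp(-2*4/5 t)) / (2 * 4/5) = 5 - 5*exp(-8*t/5).
As t -> infinity, exp(-2*4/5 t) -> 0, so the stationary variance is sigma^2 / (2 theta) = 5.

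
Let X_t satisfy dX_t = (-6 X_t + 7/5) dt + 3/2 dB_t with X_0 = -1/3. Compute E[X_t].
E[X_t] = 7/30 - 17*exp(-6*t)/30

Taking expectations and using E[dB_t] = 0, the mean m(t) = E[X_t] satisfies the ODE m'(t) = a m(t) + b with m(0) = x_0. With a = -6, b = 7/5, x_0 = -1/3, the solution is
  m(t) = x_0 * exp(a t) + (b/a) * (exp(a t) - 1)
       = (-1/3) * exp((-6) t) + ((7/5)/(-6)) * (exp((-6) t) - 1)
       = 7/30 - 17*exp(-6*t)/30.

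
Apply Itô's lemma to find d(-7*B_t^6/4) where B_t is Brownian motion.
d(-7*B_t^6/4) = (-105*B_t^4/4) dt + (-21*B_t^5/2) dB_t

Itô's formula for f(B_t) gives d f(B_t) = f'(B_t) dB_t + (1/2) f''(B_t) dt. Compute derivatives of f(x) = -7*x^6/4:
  f'(x)  = -21*x^5/2
  f''(x) = -105*x^4/2
Substitute x = B_t and multiply the f'' term by 1/2:
  drift     = (1/2) * (-105*x^4/2) evaluated at B_t = -105*B_t^4/4
  diffusion = (-21*x^5/2) evaluated at B_t = -21*B_t^5/2
Therefore d(-7*B_t^6/4) = (-105*B_t^4/4) dt + (-21*B_t^5/2) dB_t.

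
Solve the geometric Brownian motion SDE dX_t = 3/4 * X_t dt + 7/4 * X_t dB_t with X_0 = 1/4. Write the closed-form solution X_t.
X_t = 1/4 * exp((-25/32) * t + (7/4) * B_t)

For GBM dX = mu X dt + sigma X dB with X_0 = x_0, apply Itô to Y = log X: dY = (mu - sigma^2/2) dt + sigma dB, so Y_t = log(x_0) + (mu - sigma^2/2) t + sigma B_t and hence X_t = x_0 * exp((mu - sigma^2/2) t + sigma B_t).
With mu = 3/4, sigma = 7/4, x_0 = 1/4, this gives:
  X_t = 1/4 * exp((-25/32) * t + (7/4) * B_t).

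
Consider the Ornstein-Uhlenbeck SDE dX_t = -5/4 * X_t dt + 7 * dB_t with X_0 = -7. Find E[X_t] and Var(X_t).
E[X_t] = -7*exp(-5*t/4); Var(X_t) = 98/5 - 98*exp(-5*t/2)/5

The OU SDE dX = -theta X dt + sigma dB admits the integrating factor exp(theta t): d(exp(theta t) X_t) = sigma exp(theta t) dB_t. Integrating from 0 to t:
  X_t = x_0 * exp(-theta t) + sigma * int_0^t exp(-theta (t-s)) dB_s.
The Itô integral has mean 0 and (by the Itô isometry) variance sigma^2 * int_0^t exp(-2 theta (t - s)) ds = sigma^2 * (1 - exp(-2 theta t)) / (2 theta).
With theta = 5/4, sigma = 7, x_0 = -7:
  E[X_t] = -7 * exp(-5/4 t) = -7*exp(-5*t/4)
  Var(X_t) = (7)^2 * (1 - exp(-2*5/4 t)) / (2 * 5/4) = 98/5 - 98*exp(-5*t/2)/5.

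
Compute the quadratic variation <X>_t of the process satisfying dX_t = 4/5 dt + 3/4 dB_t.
<X>_t = 9*t/16

For an Itô process dX_t = a(t) dt + b(t) dB_t, the quadratic variation is <X>_t = int_0^t b(s)^2 ds (the drift term does not contribute). Here b(s) = 3/4, so
  b(s)^2 = 9/16.
Integrating from 0 to t:
  <X>_t = int_0^t (9/16) ds = 9*t/16.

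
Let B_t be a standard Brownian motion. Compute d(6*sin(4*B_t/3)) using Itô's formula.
d(6*sin(4*B_t/3)) = (-16*sin(4*B_t/3)/3) dt + (8*cos(4*B_t/3)) dB_t

Itô's formula for f(B_t) gives d f(B_t) = f'(B_t) dB_t + (1/2) f''(B_t) dt. Compute derivatives of f(x) = 6*sin(4*x/3):
  f'(x)  = 8*cos(4*x/3)
  f''(x) = -32*sin(4*x/3)/3
Substitute x = B_t and multiply the f'' term by 1/2:
  drift     = (1/2) * (-32*sin(4*x/3)/3) evaluated at B_t = -16*sin(4*B_t/3)/3
  diffusion = (8*cos(4*x/3)) evaluated at B_t = 8*cos(4*B_t/3)
Therefore d(6*sin(4*B_t/3)) = (-16*sin(4*B_t/3)/3) dt + (8*cos(4*B_t/3)) dB_t.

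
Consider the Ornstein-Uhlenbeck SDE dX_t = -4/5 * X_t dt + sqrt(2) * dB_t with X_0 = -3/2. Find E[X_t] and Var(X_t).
E[X_t] = -3*exp(-4*t/5)/2; Var(X_t) = 5/4 - 5*exp(-8*t/5)/4

The OU SDE dX = -theta X dt + sigma dB admits the integrating factor exp(theta t): d(exp(theta t) X_t) = sigma exp(theta t) dB_t. Integrating from 0 to t:
  X_t = x_0 * exp(-theta t) + sigma * int_0^t exp(-theta (t-s)) dB_s.
The Itô integral has mean 0 and (by the Itô isometry) variance sigma^2 * int_0^t exp(-2 theta (t - s)) ds = sigma^2 * (1 - exp(-2 theta t)) / (2 theta).
With theta = 4/5, sigma = sqrt(2), x_0 = -3/2:
  E[X_t] = -3/2 * exp(-4/5 t) = -3*exp(-4*t/5)/2
  Var(X_t) = (sqrt(2))^2 * (1 - exp(-2*4/5 t)) / (2 * 4/5) = 5/4 - 5*exp(-8*t/5)/4.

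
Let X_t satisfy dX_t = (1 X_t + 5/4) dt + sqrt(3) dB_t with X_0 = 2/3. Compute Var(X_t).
Var(X_t) = 3*exp(2*t)/2 - 3/2

The variance V(t) = Var(X_t) satisfies V'(t) = 2 a V(t) + c^2 with V(0) = 0 (drift coefficient is linear in X, diffusion is constant). With a = 1, c = sqrt(3), the solution is
  V(t) = (c^2 / (2 a)) * (exp(2 a t) - 1)
       = (sqrt(3)^2 / (2*1)) * (exp(2 t) - 1)
       = 3*exp(2*t)/2 - 3/2.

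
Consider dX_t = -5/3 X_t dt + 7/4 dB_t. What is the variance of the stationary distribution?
lim Var(X_t) = 147/160

The OU SDE dX = -theta X dt + sigma dB admits the integrating factor exp(theta t): d(exp(theta t) X_t) = sigma exp(theta t) dB_t. Integrating from 0 to t gives X_t = x_0 * exp(-theta t) + sigma * int_0^t exp(-theta (t-s)) dB_s for any initial x_0. The Itô integral has variance (by the Itô isometry) sigma^2 * int_0^t exp(-2 theta (t - s)) ds = sigma^2 * (1 - exp(-2 theta t)) / (2 theta), independent of x_0.
With theta = 5/3, sigma = 7/4:
  Var(X_t) = (7/4)^2 * (1 - exp(-2*5/3 t)) / (2 * 5/3) = 147/160 - 147*exp(-10*t/3)/160.
As t -> infinity, exp(-2*5/3 t) -> 0, so the stationary variance is sigma^2 / (2 theta) = 147/160.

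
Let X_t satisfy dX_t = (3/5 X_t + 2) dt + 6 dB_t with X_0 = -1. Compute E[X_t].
E[X_t] = 7*exp(3*t/5)/3 - 10/3

Taking expectations and using E[dB_t] = 0, the mean m(t) = E[X_t] satisfies the ODE m'(t) = a m(t) + b with m(0) = x_0. With a = 3/5, b = 2, x_0 = -1, the solution is
  m(t) = x_0 * exp(a t) + (b/a) * (exp(a t) - 1)
       = (-1) * exp((3/5) t) + (2/(3/5)) * (exp((3/5) t) - 1)
       = 7*exp(3*t/5)/3 - 10/3.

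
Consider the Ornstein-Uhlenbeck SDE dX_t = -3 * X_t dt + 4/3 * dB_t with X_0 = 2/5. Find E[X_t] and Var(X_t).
E[X_t] = 2*exp(-3*t)/5; Var(X_t) = 8/27 - 8*exp(-6*t)/27

The OU SDE dX = -theta X dt + sigma dB admits the integrating factor exp(theta t): d(exp(theta t) X_t) = sigma exp(theta t) dB_t. Integrating from 0 to t:
  X_t = x_0 * exp(-theta t) + sigma * int_0^t exp(-theta (t-s)) dB_s.
The Itô integral has mean 0 and (by the Itô isometry) variance sigma^2 * int_0^t exp(-2 theta (t - s)) ds = sigma^2 * (1 - exp(-2 theta t)) / (2 theta).
With theta = 3, sigma = 4/3, x_0 = 2/5:
  E[X_t] = 2/5 * exp(-3 t) = 2*exp(-3*t)/5
  Var(X_t) = (4/3)^2 * (1 - exp(-2*3 t)) / (2 * 3) = 8/27 - 8*exp(-6*t)/27.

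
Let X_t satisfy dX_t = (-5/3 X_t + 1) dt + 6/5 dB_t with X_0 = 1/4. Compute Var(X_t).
Var(X_t) = 54/125 - 54*exp(-10*t/3)/125

The variance V(t) = Var(X_t) satisfies V'(t) = 2 a V(t) + c^2 with V(0) = 0 (drift coefficient is linear in X, diffusion is constant). With a = -5/3, c = 6/5, the solution is
  V(t) = (c^2 / (2 a)) * (exp(2 a t) - 1)
       = ((6/5)^2 / (2*(-5/3))) * (exp((-10/3) t) - 1)
       = 54/125 - 54*exp(-10*t/3)/125.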